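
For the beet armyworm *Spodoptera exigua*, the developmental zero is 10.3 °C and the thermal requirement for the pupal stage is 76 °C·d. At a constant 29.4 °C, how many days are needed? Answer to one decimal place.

4.0 days

Daily accumulation = 29.4 − 10.3 = 19.1 DD/day.
Duration = 76 / 19.1 = 3.979 ≈ 4.0 days.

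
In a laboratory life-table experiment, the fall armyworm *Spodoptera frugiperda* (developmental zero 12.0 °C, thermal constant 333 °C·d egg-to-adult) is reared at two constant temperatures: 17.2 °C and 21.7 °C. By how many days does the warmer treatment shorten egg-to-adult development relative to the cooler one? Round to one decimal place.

At 17.2 °C: 333 / (17.2 − 12.0) = 333 / 5.2 = 64.038 d.
At 21.7 °C: 333 / (21.7 − 12.0) = 333 / 9.7 = 34.330 d.
Difference = |64.038 − 34.330| = 29.709 ≈ 29.7 days.

29.7 days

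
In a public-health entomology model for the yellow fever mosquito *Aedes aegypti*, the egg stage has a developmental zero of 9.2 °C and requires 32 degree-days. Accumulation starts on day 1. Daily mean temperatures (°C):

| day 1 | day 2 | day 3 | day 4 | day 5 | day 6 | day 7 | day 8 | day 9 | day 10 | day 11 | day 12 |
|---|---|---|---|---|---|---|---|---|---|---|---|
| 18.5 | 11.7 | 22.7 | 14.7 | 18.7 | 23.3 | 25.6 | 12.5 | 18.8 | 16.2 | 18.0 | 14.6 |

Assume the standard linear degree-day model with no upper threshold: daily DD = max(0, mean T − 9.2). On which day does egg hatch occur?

Daily DD above 9.2 °C: 9.3, 2.5, 13.5, 5.5, 9.5, 14.1, 16.4, 3.3, 9.6, 7.0, 8.8, 5.4.
Cumulative: 9.3, 11.8, 25.3, 30.8, 40.3, 54.4, 70.8, 74.1, 83.7, 90.7, 99.5, 104.9.
The total first reaches 32 DD on day 5.

day 5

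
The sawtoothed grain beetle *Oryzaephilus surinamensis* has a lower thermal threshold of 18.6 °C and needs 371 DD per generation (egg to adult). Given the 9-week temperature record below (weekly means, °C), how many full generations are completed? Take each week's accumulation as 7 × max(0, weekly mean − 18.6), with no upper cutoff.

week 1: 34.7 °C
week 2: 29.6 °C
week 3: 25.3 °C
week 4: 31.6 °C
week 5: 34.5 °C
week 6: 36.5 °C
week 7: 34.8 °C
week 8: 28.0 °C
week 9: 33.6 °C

Weekly DD (7 × max(0, T̄ − 18.6)): 112.7, 77.0, 46.9, 91.0, 111.3, 125.3, 113.4, 65.8, 105.0.
Season total = 848.4 DD.
Complete generations = ⌊848.4 / 371⌋ = 2.

2 generations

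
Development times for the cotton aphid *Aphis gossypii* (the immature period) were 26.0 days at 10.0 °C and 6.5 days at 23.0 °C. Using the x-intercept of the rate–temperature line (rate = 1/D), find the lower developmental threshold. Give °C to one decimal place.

Equal thermal constants: D₁(T₁ − T_b) = D₂(T₂ − T_b).
26.0·(10.0 − T_b) = 6.5·(23.0 − T_b)
T_b = (26.0·10.0 − 6.5·23.0) / (26.0 − 6.5) = 110.50 / 19.5 = 5.667 °C ≈ 5.7 °C.

5.7 °C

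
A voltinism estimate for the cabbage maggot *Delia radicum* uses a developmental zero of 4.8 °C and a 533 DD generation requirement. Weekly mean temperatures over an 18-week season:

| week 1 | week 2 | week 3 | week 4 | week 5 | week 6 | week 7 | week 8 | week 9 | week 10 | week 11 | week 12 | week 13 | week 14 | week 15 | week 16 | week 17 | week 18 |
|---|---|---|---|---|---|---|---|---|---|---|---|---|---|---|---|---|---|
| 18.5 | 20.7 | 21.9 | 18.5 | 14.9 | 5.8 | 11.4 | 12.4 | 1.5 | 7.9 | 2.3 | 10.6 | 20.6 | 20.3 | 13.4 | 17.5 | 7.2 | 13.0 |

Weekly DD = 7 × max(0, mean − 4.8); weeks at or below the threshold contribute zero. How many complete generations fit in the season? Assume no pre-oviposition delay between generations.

Weekly DD (7 × max(0, T̄ − 4.8)): 95.9, 111.3, 119.7, 95.9, 70.7, 7.0, 46.2, 53.2, 0.0, 21.7, 0.0, 40.6, 110.6, 108.5, 60.2, 88.9, 16.8, 57.4.
Season total = 1104.6 DD.
Complete generations = ⌊1104.6 / 533⌋ = 2.

2 generations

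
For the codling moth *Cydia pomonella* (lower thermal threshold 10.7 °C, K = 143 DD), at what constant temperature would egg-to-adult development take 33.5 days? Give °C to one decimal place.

15.0 °C

Required daily accumulation = 143 / 33.5 = 4.269 DD/day.
T = T_base + 4.269 = 10.7 + 4.269 = 14.969 ≈ 15.0 °C.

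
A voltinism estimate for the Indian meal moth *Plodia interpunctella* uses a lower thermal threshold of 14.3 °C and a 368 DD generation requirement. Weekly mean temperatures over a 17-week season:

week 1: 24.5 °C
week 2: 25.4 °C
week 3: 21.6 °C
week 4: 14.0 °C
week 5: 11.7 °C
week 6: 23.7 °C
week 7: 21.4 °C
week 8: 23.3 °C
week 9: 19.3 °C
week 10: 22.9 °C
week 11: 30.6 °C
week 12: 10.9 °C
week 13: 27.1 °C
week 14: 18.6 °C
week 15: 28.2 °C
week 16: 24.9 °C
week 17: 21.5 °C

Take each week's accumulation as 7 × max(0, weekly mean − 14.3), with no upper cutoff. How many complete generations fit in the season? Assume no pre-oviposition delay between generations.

2 generations

Weekly DD (7 × max(0, T̄ − 14.3)): 71.4, 77.7, 51.1, 0.0, 0.0, 65.8, 49.7, 63.0, 35.0, 60.2, 114.1, 0.0, 89.6, 30.1, 97.3, 74.2, 50.4.
Season total = 929.6 DD.
Complete generations = ⌊929.6 / 368⌋ = 2.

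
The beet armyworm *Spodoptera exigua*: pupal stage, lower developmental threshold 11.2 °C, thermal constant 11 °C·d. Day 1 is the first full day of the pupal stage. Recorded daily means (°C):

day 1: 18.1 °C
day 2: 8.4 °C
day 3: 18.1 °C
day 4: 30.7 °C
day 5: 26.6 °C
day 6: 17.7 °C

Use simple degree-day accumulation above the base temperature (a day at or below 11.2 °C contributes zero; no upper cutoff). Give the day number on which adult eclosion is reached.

Daily DD above 11.2 °C: 6.9, 0.0, 6.9, 19.5, 15.4, 6.5.
Cumulative: 6.9, 6.9, 13.8, 33.3, 48.7, 55.2.
The total first reaches 11 DD on day 3.

day 3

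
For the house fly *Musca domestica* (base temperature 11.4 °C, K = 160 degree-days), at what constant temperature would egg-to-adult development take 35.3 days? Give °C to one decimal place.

Required daily accumulation = 160 / 35.3 = 4.533 DD/day.
T = T_base + 4.533 = 11.4 + 4.533 = 15.933 ≈ 15.9 °C.

15.9 °C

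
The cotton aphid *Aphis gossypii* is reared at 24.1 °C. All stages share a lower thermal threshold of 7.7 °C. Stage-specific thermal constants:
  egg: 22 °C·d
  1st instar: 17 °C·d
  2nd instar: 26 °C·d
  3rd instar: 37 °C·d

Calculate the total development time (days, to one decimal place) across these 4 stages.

Daily accumulation at 24.1 °C = 24.1 − 7.7 = 16.4 DD/day.
Total K = 22 + 17 + 26 + 37 = 102 DD.
Total duration = 102 / 16.4 = 6.220 ≈ 6.2 days.

6.2 days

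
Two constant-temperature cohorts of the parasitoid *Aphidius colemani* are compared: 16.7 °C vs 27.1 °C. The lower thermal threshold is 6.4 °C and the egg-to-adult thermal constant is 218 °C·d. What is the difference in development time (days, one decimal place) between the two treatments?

10.6 days

At 16.7 °C: 218 / (16.7 − 6.4) = 218 / 10.3 = 21.165 d.
At 27.1 °C: 218 / (27.1 − 6.4) = 218 / 20.7 = 10.531 d.
Difference = |21.165 − 10.531| = 10.634 ≈ 10.6 days.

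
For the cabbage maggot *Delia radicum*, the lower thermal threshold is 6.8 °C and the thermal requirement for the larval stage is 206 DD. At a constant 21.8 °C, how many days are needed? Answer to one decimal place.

13.7 days

Daily accumulation = 21.8 − 6.8 = 15.0 DD/day.
Duration = 206 / 15.0 = 13.733 ≈ 13.7 days.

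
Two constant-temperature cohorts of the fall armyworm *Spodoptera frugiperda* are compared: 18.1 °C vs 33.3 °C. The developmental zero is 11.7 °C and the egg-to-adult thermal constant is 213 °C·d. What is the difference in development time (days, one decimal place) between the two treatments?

At 18.1 °C: 213 / (18.1 − 11.7) = 213 / 6.4 = 33.281 d.
At 33.3 °C: 213 / (33.3 − 11.7) = 213 / 21.6 = 9.861 d.
Difference = |33.281 − 9.861| = 23.420 ≈ 23.4 days.

23.4 days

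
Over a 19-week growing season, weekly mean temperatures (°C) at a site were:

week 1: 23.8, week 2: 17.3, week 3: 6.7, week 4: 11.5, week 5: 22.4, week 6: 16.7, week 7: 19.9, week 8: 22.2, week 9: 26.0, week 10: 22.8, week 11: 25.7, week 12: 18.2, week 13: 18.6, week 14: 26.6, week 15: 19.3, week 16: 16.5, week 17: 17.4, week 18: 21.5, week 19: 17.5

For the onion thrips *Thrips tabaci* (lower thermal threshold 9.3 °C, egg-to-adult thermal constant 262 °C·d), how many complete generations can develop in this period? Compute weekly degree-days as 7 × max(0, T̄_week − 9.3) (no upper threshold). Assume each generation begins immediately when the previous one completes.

Weekly DD (7 × max(0, T̄ − 9.3)): 101.5, 56.0, 0.0, 15.4, 91.7, 51.8, 74.2, 90.3, 116.9, 94.5, 114.8, 62.3, 65.1, 121.1, 70.0, 50.4, 56.7, 85.4, 57.4.
Season total = 1375.5 DD.
Complete generations = ⌊1375.5 / 262⌋ = 5.

5 generations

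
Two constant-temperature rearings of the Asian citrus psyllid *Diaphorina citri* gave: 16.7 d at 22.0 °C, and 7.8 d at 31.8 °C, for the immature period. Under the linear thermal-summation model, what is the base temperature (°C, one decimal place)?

13.4 °C

Linear rate model ⇒ the product D·(T − T_b) is constant across temperatures.
16.7·(22.0 − T_b) = 7.8·(31.8 − T_b)
T_b = (16.7·22.0 − 7.8·31.8) / (16.7 − 7.8) = 119.36 / 8.9 = 13.411 °C ≈ 13.4 °C.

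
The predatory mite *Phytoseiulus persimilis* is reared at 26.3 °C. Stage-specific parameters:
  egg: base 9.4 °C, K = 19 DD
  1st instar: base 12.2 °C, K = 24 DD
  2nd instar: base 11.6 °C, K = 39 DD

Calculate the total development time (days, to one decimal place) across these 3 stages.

5.5 days

egg: 19 / (26.3 − 9.4) = 19 / 16.9 = 1.124 d.
1st instar: 24 / (26.3 − 12.2) = 24 / 14.1 = 1.702 d.
2nd instar: 39 / (26.3 − 11.6) = 39 / 14.7 = 2.653 d.
Sum = 5.479 ≈ 5.5 days.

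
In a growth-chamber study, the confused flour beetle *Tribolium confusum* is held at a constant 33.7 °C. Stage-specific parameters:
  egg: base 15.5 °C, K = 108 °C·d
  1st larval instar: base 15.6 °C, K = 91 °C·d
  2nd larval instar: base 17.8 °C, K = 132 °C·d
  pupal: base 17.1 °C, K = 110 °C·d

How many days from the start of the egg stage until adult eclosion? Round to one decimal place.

egg: 108 / (33.7 − 15.5) = 108 / 18.2 = 5.934 d.
1st larval instar: 91 / (33.7 − 15.6) = 91 / 18.1 = 5.028 d.
2nd larval instar: 132 / (33.7 − 17.8) = 132 / 15.9 = 8.302 d.
pupal: 110 / (33.7 − 17.1) = 110 / 16.6 = 6.627 d.
Sum = 25.890 ≈ 25.9 days.

25.9 days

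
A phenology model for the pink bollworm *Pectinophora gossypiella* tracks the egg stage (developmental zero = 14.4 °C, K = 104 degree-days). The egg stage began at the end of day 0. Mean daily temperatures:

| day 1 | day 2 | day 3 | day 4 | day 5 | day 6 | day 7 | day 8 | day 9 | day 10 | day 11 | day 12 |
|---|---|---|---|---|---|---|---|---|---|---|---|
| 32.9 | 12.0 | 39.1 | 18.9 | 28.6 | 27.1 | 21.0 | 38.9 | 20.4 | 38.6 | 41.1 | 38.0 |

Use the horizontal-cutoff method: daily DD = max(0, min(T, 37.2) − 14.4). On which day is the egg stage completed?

Daily DD above 14.4 °C (capped at 22.8): 18.5, 0.0, 22.8, 4.5, 14.2, 12.7, 6.6, 22.8, 6.0, 22.8, 22.8, 22.8.
Cumulative: 18.5, 18.5, 41.3, 45.8, 60.0, 72.7, 79.3, 102.1, 108.1, 130.9, 153.7, 176.5.
The total first reaches 104 DD on day 9.

day 9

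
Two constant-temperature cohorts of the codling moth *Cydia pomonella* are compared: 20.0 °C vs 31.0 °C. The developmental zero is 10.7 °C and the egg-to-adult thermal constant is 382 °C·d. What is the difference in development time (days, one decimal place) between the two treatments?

At 20.0 °C: 382 / (20.0 − 10.7) = 382 / 9.3 = 41.075 d.
At 31.0 °C: 382 / (31.0 − 10.7) = 382 / 20.3 = 18.818 d.
Difference = |41.075 − 18.818| = 22.258 ≈ 22.3 days.

22.3 days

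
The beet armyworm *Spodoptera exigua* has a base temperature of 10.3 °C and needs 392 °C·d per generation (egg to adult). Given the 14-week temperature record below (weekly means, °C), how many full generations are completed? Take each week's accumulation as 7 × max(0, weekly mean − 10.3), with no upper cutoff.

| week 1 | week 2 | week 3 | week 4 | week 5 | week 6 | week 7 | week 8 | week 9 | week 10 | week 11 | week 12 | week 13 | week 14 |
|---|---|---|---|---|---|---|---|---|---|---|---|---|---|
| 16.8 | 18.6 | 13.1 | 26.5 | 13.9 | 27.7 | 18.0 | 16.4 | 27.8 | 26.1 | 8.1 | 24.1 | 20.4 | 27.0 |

2 generations

Weekly DD (7 × max(0, T̄ − 10.3)): 45.5, 58.1, 19.6, 113.4, 25.2, 121.8, 53.9, 42.7, 122.5, 110.6, 0.0, 96.6, 70.7, 116.9.
Season total = 997.5 DD.
Complete generations = ⌊997.5 / 392⌋ = 2.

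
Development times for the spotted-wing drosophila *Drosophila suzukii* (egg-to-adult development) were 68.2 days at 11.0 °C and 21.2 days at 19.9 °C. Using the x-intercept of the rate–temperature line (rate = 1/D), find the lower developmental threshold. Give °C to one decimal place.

7.0 °C

Linear rate model ⇒ the product D·(T − T_b) is constant across temperatures.
68.2·(11.0 − T_b) = 21.2·(19.9 − T_b)
T_b = (68.2·11.0 − 21.2·19.9) / (68.2 − 21.2) = 328.32 / 47.0 = 6.986 °C ≈ 7.0 °C.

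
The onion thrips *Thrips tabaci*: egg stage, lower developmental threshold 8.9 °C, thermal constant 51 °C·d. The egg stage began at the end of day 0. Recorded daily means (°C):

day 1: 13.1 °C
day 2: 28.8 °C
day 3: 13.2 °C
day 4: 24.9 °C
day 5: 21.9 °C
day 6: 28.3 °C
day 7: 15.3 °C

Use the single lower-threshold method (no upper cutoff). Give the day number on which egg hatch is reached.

day 5

Daily DD above 8.9 °C: 4.2, 19.9, 4.3, 16.0, 13.0, 19.4, 6.4.
Cumulative: 4.2, 24.1, 28.4, 44.4, 57.4, 76.8, 83.2.
The total first reaches 51 DD on day 5.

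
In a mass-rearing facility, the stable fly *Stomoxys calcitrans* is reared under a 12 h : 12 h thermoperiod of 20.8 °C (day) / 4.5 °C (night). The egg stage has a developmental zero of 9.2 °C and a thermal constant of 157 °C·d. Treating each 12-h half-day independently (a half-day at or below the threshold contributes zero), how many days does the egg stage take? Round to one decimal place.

Day half: max(0, 20.8 − 9.2) × 0.5 = 11.6 × 0.5 = 5.80 DD.
Night half: max(0, 4.5 − 9.2) × 0.5 = 0.0 × 0.5 = 0.00 DD.
Per 24 h: 5.80 DD/day.
Duration = 157 / 5.80 = 27.069 ≈ 27.1 days.

27.1 days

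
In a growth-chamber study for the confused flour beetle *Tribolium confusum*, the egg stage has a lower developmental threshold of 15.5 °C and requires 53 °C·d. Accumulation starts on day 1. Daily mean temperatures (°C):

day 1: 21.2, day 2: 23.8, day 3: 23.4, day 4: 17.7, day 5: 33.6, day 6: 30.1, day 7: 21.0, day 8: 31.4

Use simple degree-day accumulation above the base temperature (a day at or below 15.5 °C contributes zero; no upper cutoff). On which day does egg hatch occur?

day 6

Daily DD above 15.5 °C: 5.7, 8.3, 7.9, 2.2, 18.1, 14.6, 5.5, 15.9.
Cumulative: 5.7, 14.0, 21.9, 24.1, 42.2, 56.8, 62.3, 78.2.
The total first reaches 53 DD on day 6.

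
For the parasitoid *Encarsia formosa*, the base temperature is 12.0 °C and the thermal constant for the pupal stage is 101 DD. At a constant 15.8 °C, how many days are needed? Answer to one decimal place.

26.6 days

Daily accumulation = 15.8 − 12.0 = 3.8 DD/day.
Duration = 101 / 3.8 = 26.579 ≈ 26.6 days.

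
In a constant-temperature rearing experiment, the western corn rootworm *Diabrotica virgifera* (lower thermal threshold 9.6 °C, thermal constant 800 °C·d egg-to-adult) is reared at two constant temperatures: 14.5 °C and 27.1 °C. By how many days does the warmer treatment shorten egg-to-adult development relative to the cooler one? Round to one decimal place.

117.6 days

At 14.5 °C: 800 / (14.5 − 9.6) = 800 / 4.9 = 163.265 d.
At 27.1 °C: 800 / (27.1 − 9.6) = 800 / 17.5 = 45.714 d.
Difference = |163.265 − 45.714| = 117.551 ≈ 117.6 days.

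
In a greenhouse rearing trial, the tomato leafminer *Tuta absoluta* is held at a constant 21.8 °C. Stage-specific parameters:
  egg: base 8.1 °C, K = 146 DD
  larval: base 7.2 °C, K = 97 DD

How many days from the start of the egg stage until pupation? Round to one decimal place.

17.3 days

egg: 146 / (21.8 − 8.1) = 146 / 13.7 = 10.657 d.
larval: 97 / (21.8 − 7.2) = 97 / 14.6 = 6.644 d.
Sum = 17.301 ≈ 17.3 days.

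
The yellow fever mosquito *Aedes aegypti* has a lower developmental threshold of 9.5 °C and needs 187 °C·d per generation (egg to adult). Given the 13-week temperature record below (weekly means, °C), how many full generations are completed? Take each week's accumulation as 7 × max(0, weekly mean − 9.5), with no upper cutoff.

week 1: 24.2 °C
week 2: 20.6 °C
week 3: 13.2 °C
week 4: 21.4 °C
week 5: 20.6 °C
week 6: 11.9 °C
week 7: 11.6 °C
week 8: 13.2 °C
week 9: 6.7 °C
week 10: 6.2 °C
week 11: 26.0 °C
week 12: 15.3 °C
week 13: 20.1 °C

Weekly DD (7 × max(0, T̄ − 9.5)): 102.9, 77.7, 25.9, 83.3, 77.7, 16.8, 14.7, 25.9, 0.0, 0.0, 115.5, 40.6, 74.2.
Season total = 655.2 DD.
Complete generations = ⌊655.2 / 187⌋ = 3.

3 generations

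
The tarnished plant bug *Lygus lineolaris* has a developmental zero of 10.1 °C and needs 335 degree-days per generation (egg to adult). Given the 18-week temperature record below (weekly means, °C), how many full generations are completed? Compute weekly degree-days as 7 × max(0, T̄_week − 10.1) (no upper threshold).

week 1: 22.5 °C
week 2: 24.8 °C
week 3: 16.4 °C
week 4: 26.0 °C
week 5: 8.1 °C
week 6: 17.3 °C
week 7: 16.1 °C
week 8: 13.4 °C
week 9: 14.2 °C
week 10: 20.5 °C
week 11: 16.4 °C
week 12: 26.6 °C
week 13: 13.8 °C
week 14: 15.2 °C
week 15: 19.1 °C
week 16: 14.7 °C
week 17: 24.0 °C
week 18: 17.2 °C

Weekly DD (7 × max(0, T̄ − 10.1)): 86.8, 102.9, 44.1, 111.3, 0.0, 50.4, 42.0, 23.1, 28.7, 72.8, 44.1, 115.5, 25.9, 35.7, 63.0, 32.2, 97.3, 49.7.
Season total = 1025.5 DD.
Complete generations = ⌊1025.5 / 335⌋ = 3.

3 generations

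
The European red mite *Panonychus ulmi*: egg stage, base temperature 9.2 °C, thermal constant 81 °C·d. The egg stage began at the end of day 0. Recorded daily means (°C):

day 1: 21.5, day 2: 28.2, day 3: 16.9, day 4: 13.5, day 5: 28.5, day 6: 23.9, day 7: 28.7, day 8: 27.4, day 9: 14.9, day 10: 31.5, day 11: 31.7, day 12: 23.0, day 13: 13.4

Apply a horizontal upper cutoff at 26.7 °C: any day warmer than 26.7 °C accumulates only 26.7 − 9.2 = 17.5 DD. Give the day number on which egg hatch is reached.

day 7

Daily DD above 9.2 °C (capped at 17.5): 12.3, 17.5, 7.7, 4.3, 17.5, 14.7, 17.5, 17.5, 5.7, 17.5, 17.5, 13.8, 4.2.
Cumulative: 12.3, 29.8, 37.5, 41.8, 59.3, 74.0, 91.5, 109.0, 114.7, 132.2, 149.7, 163.5, 167.7.
The total first reaches 81 DD on day 7.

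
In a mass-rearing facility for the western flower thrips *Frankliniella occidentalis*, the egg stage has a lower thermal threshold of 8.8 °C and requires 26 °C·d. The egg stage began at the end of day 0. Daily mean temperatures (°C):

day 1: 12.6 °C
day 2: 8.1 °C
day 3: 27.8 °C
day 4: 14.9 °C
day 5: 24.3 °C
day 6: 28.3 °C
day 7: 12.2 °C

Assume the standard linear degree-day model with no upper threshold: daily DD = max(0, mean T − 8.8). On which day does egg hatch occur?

Daily DD above 8.8 °C: 3.8, 0.0, 19.0, 6.1, 15.5, 19.5, 3.4.
Cumulative: 3.8, 3.8, 22.8, 28.9, 44.4, 63.9, 67.3.
The total first reaches 26 DD on day 4.

day 4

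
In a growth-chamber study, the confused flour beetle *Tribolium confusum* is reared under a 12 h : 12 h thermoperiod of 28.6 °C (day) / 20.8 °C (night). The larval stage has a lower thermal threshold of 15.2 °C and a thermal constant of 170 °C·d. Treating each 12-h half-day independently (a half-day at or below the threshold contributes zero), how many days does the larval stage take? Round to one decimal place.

Day half: max(0, 28.6 − 15.2) × 0.5 = 13.4 × 0.5 = 6.70 DD.
Night half: max(0, 20.8 − 15.2) × 0.5 = 5.6 × 0.5 = 2.80 DD.
Per 24 h: 9.50 DD/day.
Duration = 170 / 9.50 = 17.895 ≈ 17.9 days.

17.9 days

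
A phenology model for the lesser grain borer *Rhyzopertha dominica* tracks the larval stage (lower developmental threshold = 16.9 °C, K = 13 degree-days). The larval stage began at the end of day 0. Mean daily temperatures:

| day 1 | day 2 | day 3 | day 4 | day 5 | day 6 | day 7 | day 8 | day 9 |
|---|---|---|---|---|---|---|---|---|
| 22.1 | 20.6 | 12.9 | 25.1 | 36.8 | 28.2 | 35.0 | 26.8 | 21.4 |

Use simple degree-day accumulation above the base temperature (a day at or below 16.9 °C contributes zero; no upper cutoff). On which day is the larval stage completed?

Daily DD above 16.9 °C: 5.2, 3.7, 0.0, 8.2, 19.9, 11.3, 18.1, 9.9, 4.5.
Cumulative: 5.2, 8.9, 8.9, 17.1, 37.0, 48.3, 66.4, 76.3, 80.8.
The total first reaches 13 DD on day 4.

day 4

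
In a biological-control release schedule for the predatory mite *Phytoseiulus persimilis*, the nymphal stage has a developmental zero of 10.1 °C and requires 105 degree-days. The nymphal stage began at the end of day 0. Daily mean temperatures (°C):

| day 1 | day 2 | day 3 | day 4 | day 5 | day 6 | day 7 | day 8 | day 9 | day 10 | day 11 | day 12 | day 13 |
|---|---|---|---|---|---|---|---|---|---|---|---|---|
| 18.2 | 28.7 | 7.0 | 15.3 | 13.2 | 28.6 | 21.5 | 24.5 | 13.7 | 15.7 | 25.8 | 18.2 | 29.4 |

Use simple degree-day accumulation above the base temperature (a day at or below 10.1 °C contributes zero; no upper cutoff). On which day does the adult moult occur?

day 12

Daily DD above 10.1 °C: 8.1, 18.6, 0.0, 5.2, 3.1, 18.5, 11.4, 14.4, 3.6, 5.6, 15.7, 8.1, 19.3.
Cumulative: 8.1, 26.7, 26.7, 31.9, 35.0, 53.5, 64.9, 79.3, 82.9, 88.5, 104.2, 112.3, 131.6.
The total first reaches 105 DD on day 12.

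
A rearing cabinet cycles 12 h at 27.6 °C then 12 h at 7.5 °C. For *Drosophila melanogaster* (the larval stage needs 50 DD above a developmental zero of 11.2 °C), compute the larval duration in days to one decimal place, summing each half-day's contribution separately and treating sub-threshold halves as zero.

6.1 days

Day half: max(0, 27.6 − 11.2) × 0.5 = 16.4 × 0.5 = 8.20 DD.
Night half: max(0, 7.5 − 11.2) × 0.5 = 0.0 × 0.5 = 0.00 DD.
Per 24 h: 8.20 DD/day.
Duration = 50 / 8.20 = 6.098 ≈ 6.1 days.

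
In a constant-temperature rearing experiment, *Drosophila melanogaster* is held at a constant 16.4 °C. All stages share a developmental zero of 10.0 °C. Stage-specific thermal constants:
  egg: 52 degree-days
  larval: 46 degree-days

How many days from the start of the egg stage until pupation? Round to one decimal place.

Daily accumulation at 16.4 °C = 16.4 − 10.0 = 6.4 DD/day.
Total K = 52 + 46 = 98 DD.
Total duration = 98 / 6.4 = 15.313 ≈ 15.3 days.

15.3 days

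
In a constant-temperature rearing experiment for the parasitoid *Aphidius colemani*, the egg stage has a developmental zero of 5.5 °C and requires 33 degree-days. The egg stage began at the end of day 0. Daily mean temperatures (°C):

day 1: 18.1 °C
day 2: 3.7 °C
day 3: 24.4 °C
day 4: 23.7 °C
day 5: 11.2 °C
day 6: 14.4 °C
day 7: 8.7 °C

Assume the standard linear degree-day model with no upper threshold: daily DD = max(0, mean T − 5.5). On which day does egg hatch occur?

day 4

Daily DD above 5.5 °C: 12.6, 0.0, 18.9, 18.2, 5.7, 8.9, 3.2.
Cumulative: 12.6, 12.6, 31.5, 49.7, 55.4, 64.3, 67.5.
The total first reaches 33 DD on day 4.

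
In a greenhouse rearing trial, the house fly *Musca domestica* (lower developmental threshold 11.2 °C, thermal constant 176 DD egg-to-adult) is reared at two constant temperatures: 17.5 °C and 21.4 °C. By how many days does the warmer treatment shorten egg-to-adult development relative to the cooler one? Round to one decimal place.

10.7 days

At 17.5 °C: 176 / (17.5 − 11.2) = 176 / 6.3 = 27.937 d.
At 21.4 °C: 176 / (21.4 − 11.2) = 176 / 10.2 = 17.255 d.
Difference = |27.937 − 17.255| = 10.682 ≈ 10.7 days.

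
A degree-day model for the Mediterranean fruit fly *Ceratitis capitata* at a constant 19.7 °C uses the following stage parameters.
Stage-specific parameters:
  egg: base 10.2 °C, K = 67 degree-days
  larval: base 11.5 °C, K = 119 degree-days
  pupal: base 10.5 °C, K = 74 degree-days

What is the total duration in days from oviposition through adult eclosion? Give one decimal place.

29.6 days

egg: 67 / (19.7 − 10.2) = 67 / 9.5 = 7.053 d.
larval: 119 / (19.7 − 11.5) = 119 / 8.2 = 14.512 d.
pupal: 74 / (19.7 − 10.5) = 74 / 9.2 = 8.043 d.
Sum = 29.608 ≈ 29.6 days.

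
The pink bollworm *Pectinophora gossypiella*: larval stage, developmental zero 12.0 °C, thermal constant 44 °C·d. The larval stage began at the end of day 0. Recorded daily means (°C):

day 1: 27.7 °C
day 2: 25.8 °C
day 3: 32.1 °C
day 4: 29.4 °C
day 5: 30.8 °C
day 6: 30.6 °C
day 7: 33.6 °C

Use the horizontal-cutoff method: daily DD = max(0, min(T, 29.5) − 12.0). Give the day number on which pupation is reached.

Daily DD above 12.0 °C (capped at 17.5): 15.7, 13.8, 17.5, 17.4, 17.5, 17.5, 17.5.
Cumulative: 15.7, 29.5, 47.0, 64.4, 81.9, 99.4, 116.9.
The total first reaches 44 DD on day 3.

day 3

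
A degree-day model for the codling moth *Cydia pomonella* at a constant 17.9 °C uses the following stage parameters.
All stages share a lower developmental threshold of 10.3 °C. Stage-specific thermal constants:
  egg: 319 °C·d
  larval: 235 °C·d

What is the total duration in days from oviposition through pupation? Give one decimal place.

72.9 days

Daily accumulation at 17.9 °C = 17.9 − 10.3 = 7.6 DD/day.
Total K = 319 + 235 = 554 DD.
Total duration = 554 / 7.6 = 72.895 ≈ 72.9 days.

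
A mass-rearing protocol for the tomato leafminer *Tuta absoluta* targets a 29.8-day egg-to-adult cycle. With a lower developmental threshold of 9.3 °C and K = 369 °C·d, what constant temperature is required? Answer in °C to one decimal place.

21.7 °C

Required daily accumulation = 369 / 29.8 = 12.383 DD/day.
T = T_base + 12.383 = 9.3 + 12.383 = 21.683 ≈ 21.7 °C.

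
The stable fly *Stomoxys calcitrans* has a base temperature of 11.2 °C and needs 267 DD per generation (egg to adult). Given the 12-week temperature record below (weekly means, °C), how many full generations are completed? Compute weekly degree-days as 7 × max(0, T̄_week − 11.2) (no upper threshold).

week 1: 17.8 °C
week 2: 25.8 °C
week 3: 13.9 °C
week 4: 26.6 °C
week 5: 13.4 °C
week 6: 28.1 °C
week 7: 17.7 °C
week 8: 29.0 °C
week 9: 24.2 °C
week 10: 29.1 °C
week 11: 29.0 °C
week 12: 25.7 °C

3 generations

Weekly DD (7 × max(0, T̄ − 11.2)): 46.2, 102.2, 18.9, 107.8, 15.4, 118.3, 45.5, 124.6, 91.0, 125.3, 124.6, 101.5.
Season total = 1021.3 DD.
Complete generations = ⌊1021.3 / 267⌋ = 3.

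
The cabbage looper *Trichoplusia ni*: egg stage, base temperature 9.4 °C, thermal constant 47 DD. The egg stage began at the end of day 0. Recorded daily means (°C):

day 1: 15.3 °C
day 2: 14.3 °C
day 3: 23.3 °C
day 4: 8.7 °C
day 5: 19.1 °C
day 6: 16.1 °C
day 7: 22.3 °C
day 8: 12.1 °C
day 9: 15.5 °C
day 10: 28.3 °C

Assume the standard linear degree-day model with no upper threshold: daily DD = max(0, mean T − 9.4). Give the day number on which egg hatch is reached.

Daily DD above 9.4 °C: 5.9, 4.9, 13.9, 0.0, 9.7, 6.7, 12.9, 2.7, 6.1, 18.9.
Cumulative: 5.9, 10.8, 24.7, 24.7, 34.4, 41.1, 54.0, 56.7, 62.8, 81.7.
The total first reaches 47 DD on day 7.

day 7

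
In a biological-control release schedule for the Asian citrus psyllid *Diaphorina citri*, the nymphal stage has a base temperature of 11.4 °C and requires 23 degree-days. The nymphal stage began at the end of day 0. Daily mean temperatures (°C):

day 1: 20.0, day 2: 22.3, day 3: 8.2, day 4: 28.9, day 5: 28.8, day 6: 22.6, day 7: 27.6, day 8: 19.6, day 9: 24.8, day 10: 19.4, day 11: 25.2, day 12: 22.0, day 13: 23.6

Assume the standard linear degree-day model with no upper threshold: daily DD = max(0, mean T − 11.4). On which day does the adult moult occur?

day 4

Daily DD above 11.4 °C: 8.6, 10.9, 0.0, 17.5, 17.4, 11.2, 16.2, 8.2, 13.4, 8.0, 13.8, 10.6, 12.2.
Cumulative: 8.6, 19.5, 19.5, 37.0, 54.4, 65.6, 81.8, 90.0, 103.4, 111.4, 125.2, 135.8, 148.0.
The total first reaches 23 DD on day 4.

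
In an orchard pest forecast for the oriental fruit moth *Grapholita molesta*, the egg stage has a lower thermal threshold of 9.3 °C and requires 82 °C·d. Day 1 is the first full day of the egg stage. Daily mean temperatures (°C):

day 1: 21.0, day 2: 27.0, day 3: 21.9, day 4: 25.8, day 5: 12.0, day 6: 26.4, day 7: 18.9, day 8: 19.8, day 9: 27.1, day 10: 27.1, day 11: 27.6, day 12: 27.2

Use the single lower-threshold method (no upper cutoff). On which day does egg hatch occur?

day 7

Daily DD above 9.3 °C: 11.7, 17.7, 12.6, 16.5, 2.7, 17.1, 9.6, 10.5, 17.8, 17.8, 18.3, 17.9.
Cumulative: 11.7, 29.4, 42.0, 58.5, 61.2, 78.3, 87.9, 98.4, 116.2, 134.0, 152.3, 170.2.
The total first reaches 82 DD on day 7.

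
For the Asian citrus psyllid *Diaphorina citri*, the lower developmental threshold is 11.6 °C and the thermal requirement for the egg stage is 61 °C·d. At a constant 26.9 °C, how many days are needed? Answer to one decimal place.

Daily accumulation = 26.9 − 11.6 = 15.3 DD/day.
Duration = 61 / 15.3 = 3.987 ≈ 4.0 days.

4.0 days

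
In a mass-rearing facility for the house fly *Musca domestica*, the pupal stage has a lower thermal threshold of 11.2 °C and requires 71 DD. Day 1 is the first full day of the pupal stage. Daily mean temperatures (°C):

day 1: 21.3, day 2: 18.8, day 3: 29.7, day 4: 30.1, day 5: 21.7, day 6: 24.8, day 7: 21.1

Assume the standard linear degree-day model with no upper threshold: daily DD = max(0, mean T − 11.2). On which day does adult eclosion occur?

day 6

Daily DD above 11.2 °C: 10.1, 7.6, 18.5, 18.9, 10.5, 13.6, 9.9.
Cumulative: 10.1, 17.7, 36.2, 55.1, 65.6, 79.2, 89.1.
The total first reaches 71 DD on day 6.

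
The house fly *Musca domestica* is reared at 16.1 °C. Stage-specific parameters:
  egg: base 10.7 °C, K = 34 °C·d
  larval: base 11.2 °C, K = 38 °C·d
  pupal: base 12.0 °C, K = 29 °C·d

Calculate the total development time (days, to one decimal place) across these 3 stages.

egg: 34 / (16.1 − 10.7) = 34 / 5.4 = 6.296 d.
larval: 38 / (16.1 − 11.2) = 38 / 4.9 = 7.755 d.
pupal: 29 / (16.1 − 12.0) = 29 / 4.1 = 7.073 d.
Sum = 21.125 ≈ 21.1 days.

21.1 days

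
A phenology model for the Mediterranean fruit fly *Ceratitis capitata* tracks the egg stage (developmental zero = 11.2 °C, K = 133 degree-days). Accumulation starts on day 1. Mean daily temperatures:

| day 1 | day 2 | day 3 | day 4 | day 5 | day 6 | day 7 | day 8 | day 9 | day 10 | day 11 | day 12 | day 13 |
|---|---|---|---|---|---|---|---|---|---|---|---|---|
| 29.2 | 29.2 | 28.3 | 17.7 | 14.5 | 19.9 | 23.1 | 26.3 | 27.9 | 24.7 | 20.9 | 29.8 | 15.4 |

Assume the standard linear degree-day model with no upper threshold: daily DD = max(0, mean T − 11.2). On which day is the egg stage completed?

day 11

Daily DD above 11.2 °C: 18.0, 18.0, 17.1, 6.5, 3.3, 8.7, 11.9, 15.1, 16.7, 13.5, 9.7, 18.6, 4.2.
Cumulative: 18.0, 36.0, 53.1, 59.6, 62.9, 71.6, 83.5, 98.6, 115.3, 128.8, 138.5, 157.1, 161.3.
The total first reaches 133 DD on day 11.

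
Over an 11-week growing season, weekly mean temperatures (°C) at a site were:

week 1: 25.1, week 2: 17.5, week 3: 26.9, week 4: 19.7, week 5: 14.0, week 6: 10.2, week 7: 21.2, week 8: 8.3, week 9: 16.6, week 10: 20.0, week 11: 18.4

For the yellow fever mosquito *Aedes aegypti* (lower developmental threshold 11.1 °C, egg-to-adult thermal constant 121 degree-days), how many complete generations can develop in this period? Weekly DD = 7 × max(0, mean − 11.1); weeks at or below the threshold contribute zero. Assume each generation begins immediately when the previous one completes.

4 generations

Weekly DD (7 × max(0, T̄ − 11.1)): 98.0, 44.8, 110.6, 60.2, 20.3, 0.0, 70.7, 0.0, 38.5, 62.3, 51.1.
Season total = 556.5 DD.
Complete generations = ⌊556.5 / 121⌋ = 4.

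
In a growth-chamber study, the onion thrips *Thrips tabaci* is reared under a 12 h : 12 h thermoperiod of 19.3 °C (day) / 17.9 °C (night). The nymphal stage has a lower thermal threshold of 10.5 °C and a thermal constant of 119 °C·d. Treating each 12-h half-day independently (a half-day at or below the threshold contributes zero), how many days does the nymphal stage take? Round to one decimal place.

14.7 days

Day half: max(0, 19.3 − 10.5) × 0.5 = 8.8 × 0.5 = 4.40 DD.
Night half: max(0, 17.9 − 10.5) × 0.5 = 7.4 × 0.5 = 3.70 DD.
Per 24 h: 8.10 DD/day.
Duration = 119 / 8.10 = 14.691 ≈ 14.7 days.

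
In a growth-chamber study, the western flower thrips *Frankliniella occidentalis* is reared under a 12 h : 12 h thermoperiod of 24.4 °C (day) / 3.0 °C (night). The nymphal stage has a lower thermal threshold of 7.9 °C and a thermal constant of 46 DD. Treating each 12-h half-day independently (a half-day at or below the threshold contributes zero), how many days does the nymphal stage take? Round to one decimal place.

5.6 days

Day half: max(0, 24.4 − 7.9) × 0.5 = 16.5 × 0.5 = 8.25 DD.
Night half: max(0, 3.0 − 7.9) × 0.5 = 0.0 × 0.5 = 0.00 DD.
Per 24 h: 8.25 DD/day.
Duration = 46 / 8.25 = 5.576 ≈ 5.6 days.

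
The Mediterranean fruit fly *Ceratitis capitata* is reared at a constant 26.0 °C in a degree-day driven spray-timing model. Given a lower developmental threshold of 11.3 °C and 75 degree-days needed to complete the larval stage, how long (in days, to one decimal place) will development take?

Daily accumulation = 26.0 − 11.3 = 14.7 DD/day.
Duration = 75 / 14.7 = 5.102 ≈ 5.1 days.

5.1 days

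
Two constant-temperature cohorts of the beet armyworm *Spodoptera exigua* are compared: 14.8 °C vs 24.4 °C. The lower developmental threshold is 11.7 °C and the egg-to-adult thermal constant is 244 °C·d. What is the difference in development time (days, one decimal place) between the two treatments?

At 14.8 °C: 244 / (14.8 − 11.7) = 244 / 3.1 = 78.710 d.
At 24.4 °C: 244 / (24.4 − 11.7) = 244 / 12.7 = 19.213 d.
Difference = |78.710 − 19.213| = 59.497 ≈ 59.5 days.

59.5 days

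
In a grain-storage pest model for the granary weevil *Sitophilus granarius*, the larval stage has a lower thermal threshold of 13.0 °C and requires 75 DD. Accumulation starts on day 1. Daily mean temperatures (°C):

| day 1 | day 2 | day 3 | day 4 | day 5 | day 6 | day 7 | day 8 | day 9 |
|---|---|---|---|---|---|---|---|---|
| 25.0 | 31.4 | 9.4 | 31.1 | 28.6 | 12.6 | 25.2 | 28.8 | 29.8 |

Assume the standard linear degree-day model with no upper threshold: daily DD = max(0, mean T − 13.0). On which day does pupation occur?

day 7

Daily DD above 13.0 °C: 12.0, 18.4, 0.0, 18.1, 15.6, 0.0, 12.2, 15.8, 16.8.
Cumulative: 12.0, 30.4, 30.4, 48.5, 64.1, 64.1, 76.3, 92.1, 108.9.
The total first reaches 75 DD on day 7.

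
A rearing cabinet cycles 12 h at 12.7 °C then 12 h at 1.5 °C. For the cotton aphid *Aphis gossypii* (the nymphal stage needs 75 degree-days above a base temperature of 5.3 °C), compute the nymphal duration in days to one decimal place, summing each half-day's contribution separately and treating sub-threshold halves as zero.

20.3 days

Day half: max(0, 12.7 − 5.3) × 0.5 = 7.4 × 0.5 = 3.70 DD.
Night half: max(0, 1.5 − 5.3) × 0.5 = 0.0 × 0.5 = 0.00 DD.
Per 24 h: 3.70 DD/day.
Duration = 75 / 3.70 = 20.270 ≈ 20.3 days.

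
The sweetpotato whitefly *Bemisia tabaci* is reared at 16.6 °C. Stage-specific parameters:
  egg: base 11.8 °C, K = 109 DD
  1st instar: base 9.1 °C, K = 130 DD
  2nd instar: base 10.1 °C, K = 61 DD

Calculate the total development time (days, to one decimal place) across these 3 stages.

egg: 109 / (16.6 − 11.8) = 109 / 4.8 = 22.708 d.
1st instar: 130 / (16.6 − 9.1) = 130 / 7.5 = 17.333 d.
2nd instar: 61 / (16.6 − 10.1) = 61 / 6.5 = 9.385 d.
Sum = 49.426 ≈ 49.4 days.

49.4 days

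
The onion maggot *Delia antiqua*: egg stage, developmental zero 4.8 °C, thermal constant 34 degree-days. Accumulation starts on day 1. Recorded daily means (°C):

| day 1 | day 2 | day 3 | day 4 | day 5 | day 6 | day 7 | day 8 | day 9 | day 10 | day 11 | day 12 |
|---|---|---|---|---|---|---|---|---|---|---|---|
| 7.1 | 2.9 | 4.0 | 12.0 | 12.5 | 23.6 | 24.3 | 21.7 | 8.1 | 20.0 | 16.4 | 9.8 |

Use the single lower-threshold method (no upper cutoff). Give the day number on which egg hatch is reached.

day 6

Daily DD above 4.8 °C: 2.3, 0.0, 0.0, 7.2, 7.7, 18.8, 19.5, 16.9, 3.3, 15.2, 11.6, 5.0.
Cumulative: 2.3, 2.3, 2.3, 9.5, 17.2, 36.0, 55.5, 72.4, 75.7, 90.9, 102.5, 107.5.
The total first reaches 34 DD on day 6.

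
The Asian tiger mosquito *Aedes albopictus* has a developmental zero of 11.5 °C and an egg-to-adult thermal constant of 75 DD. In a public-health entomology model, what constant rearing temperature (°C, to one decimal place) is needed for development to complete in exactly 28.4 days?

14.1 °C

Required daily accumulation = 75 / 28.4 = 2.641 DD/day.
T = T_base + 2.641 = 11.5 + 2.641 = 14.141 ≈ 14.1 °C.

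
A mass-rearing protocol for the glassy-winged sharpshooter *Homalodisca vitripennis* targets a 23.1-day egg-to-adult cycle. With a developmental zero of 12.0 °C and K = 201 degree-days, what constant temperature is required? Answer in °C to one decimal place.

20.7 °C

Required daily accumulation = 201 / 23.1 = 8.701 DD/day.
T = T_base + 8.701 = 12.0 + 8.701 = 20.701 ≈ 20.7 °C.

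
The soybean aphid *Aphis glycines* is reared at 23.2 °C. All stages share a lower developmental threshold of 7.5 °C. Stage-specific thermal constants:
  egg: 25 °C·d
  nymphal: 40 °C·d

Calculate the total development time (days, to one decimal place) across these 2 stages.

Daily accumulation at 23.2 °C = 23.2 − 7.5 = 15.7 DD/day.
Total K = 25 + 40 = 65 DD.
Total duration = 65 / 15.7 = 4.140 ≈ 4.1 days.

4.1 days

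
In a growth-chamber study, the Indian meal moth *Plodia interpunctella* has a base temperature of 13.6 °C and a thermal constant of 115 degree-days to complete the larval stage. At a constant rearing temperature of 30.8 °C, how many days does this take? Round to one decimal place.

6.7 days

Daily accumulation = 30.8 − 13.6 = 17.2 DD/day.
Duration = 115 / 17.2 = 6.686 ≈ 6.7 days.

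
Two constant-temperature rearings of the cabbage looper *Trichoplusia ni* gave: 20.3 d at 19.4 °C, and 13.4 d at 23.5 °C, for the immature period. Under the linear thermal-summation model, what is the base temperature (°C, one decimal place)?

Equal thermal constants: D₁(T₁ − T_b) = D₂(T₂ − T_b).
20.3·(19.4 − T_b) = 13.4·(23.5 − T_b)
T_b = (20.3·19.4 − 13.4·23.5) / (20.3 − 13.4) = 78.92 / 6.9 = 11.438 °C ≈ 11.4 °C.

11.4 °C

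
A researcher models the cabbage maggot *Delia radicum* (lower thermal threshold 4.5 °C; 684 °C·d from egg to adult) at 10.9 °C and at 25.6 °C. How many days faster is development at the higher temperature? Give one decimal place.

74.5 days

At 10.9 °C: 684 / (10.9 − 4.5) = 684 / 6.4 = 106.875 d.
At 25.6 °C: 684 / (25.6 − 4.5) = 684 / 21.1 = 32.417 d.
Difference = |106.875 − 32.417| = 74.458 ≈ 74.5 days.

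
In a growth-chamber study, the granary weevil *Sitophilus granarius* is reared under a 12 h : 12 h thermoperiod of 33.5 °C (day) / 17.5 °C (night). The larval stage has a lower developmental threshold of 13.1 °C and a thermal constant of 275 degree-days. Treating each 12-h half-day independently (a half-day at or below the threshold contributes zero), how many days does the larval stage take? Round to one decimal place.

22.2 days

Day half: max(0, 33.5 − 13.1) × 0.5 = 20.4 × 0.5 = 10.20 DD.
Night half: max(0, 17.5 − 13.1) × 0.5 = 4.4 × 0.5 = 2.20 DD.
Per 24 h: 12.40 DD/day.
Duration = 275 / 12.40 = 22.177 ≈ 22.2 days.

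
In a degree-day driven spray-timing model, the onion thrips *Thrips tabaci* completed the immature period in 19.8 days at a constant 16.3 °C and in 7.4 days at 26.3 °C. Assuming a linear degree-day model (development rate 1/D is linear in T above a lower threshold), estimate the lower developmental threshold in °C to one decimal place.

10.3 °C

Equal thermal constants: D₁(T₁ − T_b) = D₂(T₂ − T_b).
19.8·(16.3 − T_b) = 7.4·(26.3 − T_b)
T_b = (19.8·16.3 − 7.4·26.3) / (19.8 − 7.4) = 128.12 / 12.4 = 10.332 °C ≈ 10.3 °C.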